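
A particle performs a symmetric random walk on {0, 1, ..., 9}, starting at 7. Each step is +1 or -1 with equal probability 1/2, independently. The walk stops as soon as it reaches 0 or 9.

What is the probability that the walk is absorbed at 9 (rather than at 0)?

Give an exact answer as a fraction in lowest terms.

Symmetric walk (p = 1/2): the harmonic-function argument gives P(hit 9 before 0 | start at 7) = a/N.
P = 7/9 = 7/9

Answer: 7/9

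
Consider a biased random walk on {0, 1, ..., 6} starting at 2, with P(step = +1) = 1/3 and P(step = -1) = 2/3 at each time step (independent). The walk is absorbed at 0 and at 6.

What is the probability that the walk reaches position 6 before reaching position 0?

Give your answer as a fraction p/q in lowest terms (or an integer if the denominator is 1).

Biased walk: p = 1/3, q = 2/3, r = q/p = 2
Gambler's ruin: P(hit 6 before 0 | start at 2) = (1 - r^a)/(1 - r^N)
r^2 = 4; r^6 = 64
P = (1 - 4) / (1 - 64) = -3 / -63 = 1/21

Answer: 1/21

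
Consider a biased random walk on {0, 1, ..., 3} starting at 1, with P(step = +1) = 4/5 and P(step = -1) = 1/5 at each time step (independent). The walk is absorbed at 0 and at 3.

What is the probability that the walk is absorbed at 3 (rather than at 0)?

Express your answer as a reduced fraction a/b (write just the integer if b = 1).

Answer: 16/21

Derivation:
Biased walk: p = 4/5, q = 1/5, r = q/p = 1/4
Gambler's ruin: P(hit 3 before 0 | start at 1) = (1 - r^a)/(1 - r^N)
r^1 = 1/4; r^3 = 1/64
P = (1 - 1/4) / (1 - 1/64) = 3/4 / 63/64 = 16/21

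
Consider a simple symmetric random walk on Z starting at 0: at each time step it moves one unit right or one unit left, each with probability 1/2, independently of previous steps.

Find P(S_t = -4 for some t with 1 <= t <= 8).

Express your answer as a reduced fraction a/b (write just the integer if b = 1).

Answer: 23/128

Derivation:
Count via complement. Let g(t,s) = #length-t paths at position s with S_1..S_t all ≠ -4.
g(t,s) = g(t-1,s-1) + g(t-1,s+1) for s ≠ -4; g(t,-4) = 0.
t=0: g(0,0)=1
t=1: g(1,-1)=1 g(1,1)=1
t=2: g(2,-2)=1 g(2,0)=2 g(2,2)=1
t=3: g(3,-3)=1 g(3,-1)=3 g(3,1)=3 g(3,3)=1
t=4: g(4,-2)=4 g(4,0)=6 g(4,2)=4 g(4,4)=1
t=5: g(5,-3)=4 g(5,-1)=10 g(5,1)=10 g(5,3)=5 g(5,5)=1
t=6: g(6,-2)=14 g(6,0)=20 g(6,2)=15 g(6,4)=6 g(6,6)=1
t=7: g(7,-3)=14 g(7,-1)=34 g(7,1)=35 g(7,3)=21 g(7,5)=7 g(7,7)=1
t=8: g(8,-2)=48 g(8,0)=69 g(8,2)=56 g(8,4)=28 g(8,6)=8 g(8,8)=1
Paths never hitting -4: Σ_s g(8,s) = 210
Paths hitting -4: 2^8 - 210 = 46
P = 46/256 = 23/128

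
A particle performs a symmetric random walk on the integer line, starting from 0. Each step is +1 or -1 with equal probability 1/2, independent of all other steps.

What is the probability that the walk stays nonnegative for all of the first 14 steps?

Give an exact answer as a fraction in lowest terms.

Answer: 429/2048

Derivation:
Let f(t,s) = #length-t paths at position s with S_1..S_t all ≥ 0.
f(t,s) = f(t-1,s-1) + f(t-1,s+1) for s ≥ 0; f(t,s) = 0 for s < 0.
t=0: f(0,0)=1
t=1: f(1,1)=1
t=2: f(2,0)=1 f(2,2)=1
t=3: f(3,1)=2 f(3,3)=1
t=4: f(4,0)=2 f(4,2)=3 f(4,4)=1
t=5: f(5,1)=5 f(5,3)=4 f(5,5)=1
t=6: f(6,0)=5 f(6,2)=9 f(6,4)=5 f(6,6)=1
t=7: f(7,1)=14 f(7,3)=14 f(7,5)=6 f(7,7)=1
t=8: f(8,0)=14 f(8,2)=28 f(8,4)=20 f(8,6)=7 f(8,8)=1
t=9: f(9,1)=42 f(9,3)=48 f(9,5)=27 f(9,7)=8 f(9,9)=1
t=10: f(10,0)=42 f(10,2)=90 f(10,4)=75 f(10,6)=35 f(10,8)=9 f(10,10)=1
t=11: f(11,1)=132 f(11,3)=165 f(11,5)=110 f(11,7)=44 f(11,9)=10 f(11,11)=1
t=12: f(12,0)=132 f(12,2)=297 f(12,4)=275 f(12,6)=154 f(12,8)=54 f(12,10)=11 f(12,12)=1
t=13: f(13,1)=429 f(13,3)=572 f(13,5)=429 f(13,7)=208 f(13,9)=65 f(13,11)=12 f(13,13)=1
t=14: f(14,0)=429 f(14,2)=1001 f(14,4)=1001 f(14,6)=637 f(14,8)=273 f(14,10)=77 f(14,12)=13 f(14,14)=1
Σ_s f(14,s) = 3432
P = 3432/16384 = 429/2048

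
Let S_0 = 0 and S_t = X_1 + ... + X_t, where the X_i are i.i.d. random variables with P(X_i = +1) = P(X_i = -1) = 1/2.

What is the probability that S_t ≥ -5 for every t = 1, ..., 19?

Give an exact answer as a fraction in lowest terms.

Answer: 54587/65536

Derivation:
Let f(t,s) = #length-t paths at position s with S_1..S_t all ≥ -5.
f(t,s) = f(t-1,s-1) + f(t-1,s+1) for s ≥ -5; f(t,s) = 0 for s < -5.
t=0: f(0,0)=1
t=1: f(1,-1)=1 f(1,1)=1
t=2: f(2,-2)=1 f(2,0)=2 f(2,2)=1
t=3: f(3,-3)=1 f(3,-1)=3 f(3,1)=3 f(3,3)=1
t=4: f(4,-4)=1 f(4,-2)=4 f(4,0)=6 f(4,2)=4 f(4,4)=1
t=5: f(5,-5)=1 f(5,-3)=5 f(5,-1)=10 f(5,1)=10 f(5,3)=5 f(5,5)=1
t=6: f(6,-4)=6 f(6,-2)=15 f(6,0)=20 f(6,2)=15 f(6,4)=6 f(6,6)=1
t=7: f(7,-5)=6 f(7,-3)=21 f(7,-1)=35 f(7,1)=35 f(7,3)=21 f(7,5)=7 f(7,7)=1
t=8: f(8,-4)=27 f(8,-2)=56 f(8,0)=70 f(8,2)=56 f(8,4)=28 f(8,6)=8 f(8,8)=1
t=9: f(9,-5)=27 f(9,-3)=83 f(9,-1)=126 f(9,1)=126 f(9,3)=84 f(9,5)=36 f(9,7)=9 f(9,9)=1
t=10: f(10,-4)=110 f(10,-2)=209 f(10,0)=252 f(10,2)=210 f(10,4)=120 f(10,6)=45 f(10,8)=10 f(10,10)=1
t=11: f(11,-5)=110 f(11,-3)=319 f(11,-1)=461 f(11,1)=462 f(11,3)=330 f(11,5)=165 f(11,7)=55 f(11,9)=11 f(11,11)=1
t=12: f(12,-4)=429 f(12,-2)=780 f(12,0)=923 f(12,2)=792 f(12,4)=495 f(12,6)=220 f(12,8)=66 f(12,10)=12 f(12,12)=1
t=13: f(13,-5)=429 f(13,-3)=1209 f(13,-1)=1703 f(13,1)=1715 f(13,3)=1287 f(13,5)=715 f(13,7)=286 f(13,9)=78 f(13,11)=13 f(13,13)=1
t=14: f(14,-4)=1638 f(14,-2)=2912 f(14,0)=3418 f(14,2)=3002 f(14,4)=2002 f(14,6)=1001 f(14,8)=364 f(14,10)=91 f(14,12)=14 f(14,14)=1
t=15: f(15,-5)=1638 f(15,-3)=4550 f(15,-1)=6330 f(15,1)=6420 f(15,3)=5004 f(15,5)=3003 f(15,7)=1365 f(15,9)=455 f(15,11)=105 f(15,13)=15 f(15,15)=1
t=16: f(16,-4)=6188 f(16,-2)=10880 f(16,0)=12750 f(16,2)=11424 f(16,4)=8007 f(16,6)=4368 f(16,8)=1820 f(16,10)=560 f(16,12)=120 f(16,14)=16 f(16,16)=1
t=17: f(17,-5)=6188 f(17,-3)=17068 f(17,-1)=23630 f(17,1)=24174 f(17,3)=19431 f(17,5)=12375 f(17,7)=6188 f(17,9)=2380 f(17,11)=680 f(17,13)=136 f(17,15)=17 f(17,17)=1
t=18: f(18,-4)=23256 f(18,-2)=40698 f(18,0)=47804 f(18,2)=43605 f(18,4)=31806 f(18,6)=18563 f(18,8)=8568 f(18,10)=3060 f(18,12)=816 f(18,14)=153 f(18,16)=18 f(18,18)=1
t=19: f(19,-5)=23256 f(19,-3)=63954 f(19,-1)=88502 f(19,1)=91409 f(19,3)=75411 f(19,5)=50369 f(19,7)=27131 f(19,9)=11628 f(19,11)=3876 f(19,13)=969 f(19,15)=171 f(19,17)=19 f(19,19)=1
Σ_s f(19,s) = 436696
P = 436696/524288 = 54587/65536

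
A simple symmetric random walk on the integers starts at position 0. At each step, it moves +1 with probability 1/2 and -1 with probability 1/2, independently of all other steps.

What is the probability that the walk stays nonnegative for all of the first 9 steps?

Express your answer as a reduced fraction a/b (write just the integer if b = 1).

Answer: 63/256

Derivation:
Let f(t,s) = #length-t paths at position s with S_1..S_t all ≥ 0.
f(t,s) = f(t-1,s-1) + f(t-1,s+1) for s ≥ 0; f(t,s) = 0 for s < 0.
t=0: f(0,0)=1
t=1: f(1,1)=1
t=2: f(2,0)=1 f(2,2)=1
t=3: f(3,1)=2 f(3,3)=1
t=4: f(4,0)=2 f(4,2)=3 f(4,4)=1
t=5: f(5,1)=5 f(5,3)=4 f(5,5)=1
t=6: f(6,0)=5 f(6,2)=9 f(6,4)=5 f(6,6)=1
t=7: f(7,1)=14 f(7,3)=14 f(7,5)=6 f(7,7)=1
t=8: f(8,0)=14 f(8,2)=28 f(8,4)=20 f(8,6)=7 f(8,8)=1
t=9: f(9,1)=42 f(9,3)=48 f(9,5)=27 f(9,7)=8 f(9,9)=1
Σ_s f(9,s) = 126
P = 126/512 = 63/256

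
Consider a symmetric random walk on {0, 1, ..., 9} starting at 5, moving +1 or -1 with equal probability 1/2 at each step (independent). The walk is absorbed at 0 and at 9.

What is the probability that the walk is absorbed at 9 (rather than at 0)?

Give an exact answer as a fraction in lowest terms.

Symmetric walk (p = 1/2): the harmonic-function argument gives P(hit 9 before 0 | start at 5) = a/N.
P = 5/9 = 5/9

Answer: 5/9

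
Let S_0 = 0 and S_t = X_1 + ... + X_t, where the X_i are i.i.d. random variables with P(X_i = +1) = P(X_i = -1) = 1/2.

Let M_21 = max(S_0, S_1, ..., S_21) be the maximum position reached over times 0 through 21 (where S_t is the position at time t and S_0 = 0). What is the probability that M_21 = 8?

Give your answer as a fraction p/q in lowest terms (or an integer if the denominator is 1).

Let M_21 = max(S_0,...,S_21). Use the reflection principle: for j ≥ 1, #{paths with M_21 ≥ j} = #{S_21 ≥ j} + #{S_21 ≥ j+1}.
By reflection, #{M_21 ≥ 8} = #{S_21 ≥ 8} + #{S_21 ≥ 9} = 82160 + 82160 = 164320.
#{M_21 ≥ 9} = #{S_21 ≥ 9} + #{S_21 ≥ 10} = 82160 + 27896 = 110056.
#{M_21 = 8} = 164320 - 110056 = 54264.
P(M_21 = 8) = 54264/2097152 = 6783/262144

Answer: 6783/262144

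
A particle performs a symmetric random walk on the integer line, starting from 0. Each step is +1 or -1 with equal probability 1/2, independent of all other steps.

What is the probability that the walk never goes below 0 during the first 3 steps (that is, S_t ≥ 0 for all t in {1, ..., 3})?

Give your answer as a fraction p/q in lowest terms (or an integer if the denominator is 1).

Answer: 3/8

Derivation:
Let f(t,s) = #length-t paths at position s with S_1..S_t all ≥ 0.
f(t,s) = f(t-1,s-1) + f(t-1,s+1) for s ≥ 0; f(t,s) = 0 for s < 0.
t=0: f(0,0)=1
t=1: f(1,1)=1
t=2: f(2,0)=1 f(2,2)=1
t=3: f(3,1)=2 f(3,3)=1
Σ_s f(3,s) = 3
P = 3/8 = 3/8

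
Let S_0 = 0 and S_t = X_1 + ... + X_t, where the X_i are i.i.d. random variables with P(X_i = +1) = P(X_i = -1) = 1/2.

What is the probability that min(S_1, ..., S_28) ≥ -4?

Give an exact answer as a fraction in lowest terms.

Answer: 87922215/134217728

Derivation:
Let f(t,s) = #length-t paths at position s with S_1..S_t all ≥ -4.
f(t,s) = f(t-1,s-1) + f(t-1,s+1) for s ≥ -4; f(t,s) = 0 for s < -4.
t=0: f(0,0)=1
t=1: f(1,-1)=1 f(1,1)=1
t=2: f(2,-2)=1 f(2,0)=2 f(2,2)=1
t=3: f(3,-3)=1 f(3,-1)=3 f(3,1)=3 f(3,3)=1
t=4: f(4,-4)=1 f(4,-2)=4 f(4,0)=6 f(4,2)=4 f(4,4)=1
t=5: f(5,-3)=5 f(5,-1)=10 f(5,1)=10 f(5,3)=5 f(5,5)=1
t=6: f(6,-4)=5 f(6,-2)=15 f(6,0)=20 f(6,2)=15 f(6,4)=6 f(6,6)=1
t=7: f(7,-3)=20 f(7,-1)=35 f(7,1)=35 f(7,3)=21 f(7,5)=7 f(7,7)=1
t=8: f(8,-4)=20 f(8,-2)=55 f(8,0)=70 f(8,2)=56 f(8,4)=28 f(8,6)=8 f(8,8)=1
t=9: f(9,-3)=75 f(9,-1)=125 f(9,1)=126 f(9,3)=84 f(9,5)=36 f(9,7)=9 f(9,9)=1
t=10: f(10,-4)=75 f(10,-2)=200 f(10,0)=251 f(10,2)=210 f(10,4)=120 f(10,6)=45 f(10,8)=10 f(10,10)=1
t=11: f(11,-3)=275 f(11,-1)=451 f(11,1)=461 f(11,3)=330 f(11,5)=165 f(11,7)=55 f(11,9)=11 f(11,11)=1
t=12: f(12,-4)=275 f(12,-2)=726 f(12,0)=912 f(12,2)=791 f(12,4)=495 f(12,6)=220 f(12,8)=66 f(12,10)=12 f(12,12)=1
t=13: f(13,-3)=1001 f(13,-1)=1638 f(13,1)=1703 f(13,3)=1286 f(13,5)=715 f(13,7)=286 f(13,9)=78 f(13,11)=13 f(13,13)=1
t=14: f(14,-4)=1001 f(14,-2)=2639 f(14,0)=3341 f(14,2)=2989 f(14,4)=2001 f(14,6)=1001 f(14,8)=364 f(14,10)=91 f(14,12)=14 f(14,14)=1
t=15: f(15,-3)=3640 f(15,-1)=5980 f(15,1)=6330 f(15,3)=4990 f(15,5)=3002 f(15,7)=1365 f(15,9)=455 f(15,11)=105 f(15,13)=15 f(15,15)=1
t=16: f(16,-4)=3640 f(16,-2)=9620 f(16,0)=12310 f(16,2)=11320 f(16,4)=7992 f(16,6)=4367 f(16,8)=1820 f(16,10)=560 f(16,12)=120 f(16,14)=16 f(16,16)=1
t=17: f(17,-3)=13260 f(17,-1)=21930 f(17,1)=23630 f(17,3)=19312 f(17,5)=12359 f(17,7)=6187 f(17,9)=2380 f(17,11)=680 f(17,13)=136 f(17,15)=17 f(17,17)=1
t=18: f(18,-4)=13260 f(18,-2)=35190 f(18,0)=45560 f(18,2)=42942 f(18,4)=31671 f(18,6)=18546 f(18,8)=8567 f(18,10)=3060 f(18,12)=816 f(18,14)=153 f(18,16)=18 f(18,18)=1
t=19: f(19,-3)=48450 f(19,-1)=80750 f(19,1)=88502 f(19,3)=74613 f(19,5)=50217 f(19,7)=27113 f(19,9)=11627 f(19,11)=3876 f(19,13)=969 f(19,15)=171 f(19,17)=19 f(19,19)=1
t=20: f(20,-4)=48450 f(20,-2)=129200 f(20,0)=169252 f(20,2)=163115 f(20,4)=124830 f(20,6)=77330 f(20,8)=38740 f(20,10)=15503 f(20,12)=4845 f(20,14)=1140 f(20,16)=190 f(20,18)=20 f(20,20)=1
t=21: f(21,-3)=177650 f(21,-1)=298452 f(21,1)=332367 f(21,3)=287945 f(21,5)=202160 f(21,7)=116070 f(21,9)=54243 f(21,11)=20348 f(21,13)=5985 f(21,15)=1330 f(21,17)=210 f(21,19)=21 f(21,21)=1
t=22: f(22,-4)=177650 f(22,-2)=476102 f(22,0)=630819 f(22,2)=620312 f(22,4)=490105 f(22,6)=318230 f(22,8)=170313 f(22,10)=74591 f(22,12)=26333 f(22,14)=7315 f(22,16)=1540 f(22,18)=231 f(22,20)=22 f(22,22)=1
t=23: f(23,-3)=653752 f(23,-1)=1106921 f(23,1)=1251131 f(23,3)=1110417 f(23,5)=808335 f(23,7)=488543 f(23,9)=244904 f(23,11)=100924 f(23,13)=33648 f(23,15)=8855 f(23,17)=1771 f(23,19)=253 f(23,21)=23 f(23,23)=1
t=24: f(24,-4)=653752 f(24,-2)=1760673 f(24,0)=2358052 f(24,2)=2361548 f(24,4)=1918752 f(24,6)=1296878 f(24,8)=733447 f(24,10)=345828 f(24,12)=134572 f(24,14)=42503 f(24,16)=10626 f(24,18)=2024 f(24,20)=276 f(24,22)=24 f(24,24)=1
t=25: f(25,-3)=2414425 f(25,-1)=4118725 f(25,1)=4719600 f(25,3)=4280300 f(25,5)=3215630 f(25,7)=2030325 f(25,9)=1079275 f(25,11)=480400 f(25,13)=177075 f(25,15)=53129 f(25,17)=12650 f(25,19)=2300 f(25,21)=300 f(25,23)=25 f(25,25)=1
t=26: f(26,-4)=2414425 f(26,-2)=6533150 f(26,0)=8838325 f(26,2)=8999900 f(26,4)=7495930 f(26,6)=5245955 f(26,8)=3109600 f(26,10)=1559675 f(26,12)=657475 f(26,14)=230204 f(26,16)=65779 f(26,18)=14950 f(26,20)=2600 f(26,22)=325 f(26,24)=26 f(26,26)=1
t=27: f(27,-3)=8947575 f(27,-1)=15371475 f(27,1)=17838225 f(27,3)=16495830 f(27,5)=12741885 f(27,7)=8355555 f(27,9)=4669275 f(27,11)=2217150 f(27,13)=887679 f(27,15)=295983 f(27,17)=80729 f(27,19)=17550 f(27,21)=2925 f(27,23)=351 f(27,25)=27 f(27,27)=1
t=28: f(28,-4)=8947575 f(28,-2)=24319050 f(28,0)=33209700 f(28,2)=34334055 f(28,4)=29237715 f(28,6)=21097440 f(28,8)=13024830 f(28,10)=6886425 f(28,12)=3104829 f(28,14)=1183662 f(28,16)=376712 f(28,18)=98279 f(28,20)=20475 f(28,22)=3276 f(28,24)=378 f(28,26)=28 f(28,28)=1
Σ_s f(28,s) = 175844430
P = 175844430/268435456 = 87922215/134217728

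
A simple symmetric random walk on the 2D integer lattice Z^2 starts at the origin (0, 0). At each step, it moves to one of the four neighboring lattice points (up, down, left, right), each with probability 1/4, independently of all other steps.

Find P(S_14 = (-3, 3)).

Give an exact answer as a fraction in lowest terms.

Let h be the number of horizontal steps (so 14-h are vertical). To end at (-3,3) need (h-3)/2 right-steps and ((14-h)+3)/2 up-steps.
Sum over h with 3 ≤ h ≤ 11, h ≡ 1 (mod 2), 14-h ≡ 1 (mod 2):
h=3: C(14,3)·C(3,0)·C(11,7) = 364·1·330 = 120120
h=5: C(14,5)·C(5,1)·C(9,6) = 2002·5·84 = 840840
h=7: C(14,7)·C(7,2)·C(7,5) = 3432·21·21 = 1513512
h=9: C(14,9)·C(9,3)·C(5,4) = 2002·84·5 = 840840
h=11: C(14,11)·C(11,4)·C(3,3) = 364·330·1 = 120120
Total favorable: 3435432
Total paths: 4^14 = 268435456
P = 3435432/268435456 = 429429/33554432

Answer: 429429/33554432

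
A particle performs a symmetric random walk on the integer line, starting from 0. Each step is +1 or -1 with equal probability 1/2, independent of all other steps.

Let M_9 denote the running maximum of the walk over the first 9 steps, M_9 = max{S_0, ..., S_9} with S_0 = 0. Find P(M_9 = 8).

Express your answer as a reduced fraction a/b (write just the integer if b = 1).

Let M_9 = max(S_0,...,S_9). Use the reflection principle: for j ≥ 1, #{paths with M_9 ≥ j} = #{S_9 ≥ j} + #{S_9 ≥ j+1}.
By reflection, #{M_9 ≥ 8} = #{S_9 ≥ 8} + #{S_9 ≥ 9} = 1 + 1 = 2.
#{M_9 ≥ 9} = #{S_9 ≥ 9} + #{S_9 ≥ 10} = 1 + 0 = 1.
#{M_9 = 8} = 2 - 1 = 1.
P(M_9 = 8) = 1/512 = 1/512

Answer: 1/512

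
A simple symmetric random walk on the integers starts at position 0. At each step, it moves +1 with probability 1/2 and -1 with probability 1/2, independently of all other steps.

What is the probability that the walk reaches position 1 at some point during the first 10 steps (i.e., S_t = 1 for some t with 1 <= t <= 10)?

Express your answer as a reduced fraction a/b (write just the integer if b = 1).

Count via complement. Let g(t,s) = #length-t paths at position s with S_1..S_t all ≠ 1.
g(t,s) = g(t-1,s-1) + g(t-1,s+1) for s ≠ 1; g(t,1) = 0.
t=0: g(0,0)=1
t=1: g(1,-1)=1
t=2: g(2,-2)=1 g(2,0)=1
t=3: g(3,-3)=1 g(3,-1)=2
t=4: g(4,-4)=1 g(4,-2)=3 g(4,0)=2
t=5: g(5,-5)=1 g(5,-3)=4 g(5,-1)=5
t=6: g(6,-6)=1 g(6,-4)=5 g(6,-2)=9 g(6,0)=5
t=7: g(7,-7)=1 g(7,-5)=6 g(7,-3)=14 g(7,-1)=14
t=8: g(8,-8)=1 g(8,-6)=7 g(8,-4)=20 g(8,-2)=28 g(8,0)=14
t=9: g(9,-9)=1 g(9,-7)=8 g(9,-5)=27 g(9,-3)=48 g(9,-1)=42
t=10: g(10,-10)=1 g(10,-8)=9 g(10,-6)=35 g(10,-4)=75 g(10,-2)=90 g(10,0)=42
Paths never hitting 1: Σ_s g(10,s) = 252
Paths hitting 1: 2^10 - 252 = 772
P = 772/1024 = 193/256

Answer: 193/256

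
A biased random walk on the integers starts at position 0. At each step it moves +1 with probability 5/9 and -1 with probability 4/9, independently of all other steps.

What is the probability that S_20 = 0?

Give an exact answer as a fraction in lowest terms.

To be at 0 after 20 steps: need exactly 10 steps of +1 and 10 of -1.
Number of such sequences: C(20,10) = 184756
Each has probability (5/9)^10 · (4/9)^10 = 10240000000000/12157665459056928801
P = 184756 · 10240000000000/12157665459056928801 = 1891901440000000000/12157665459056928801

Answer: 1891901440000000000/12157665459056928801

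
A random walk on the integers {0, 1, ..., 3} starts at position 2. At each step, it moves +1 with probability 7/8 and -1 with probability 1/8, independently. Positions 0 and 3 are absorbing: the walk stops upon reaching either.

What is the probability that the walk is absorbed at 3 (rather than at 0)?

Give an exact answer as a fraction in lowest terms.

Answer: 56/57

Derivation:
Biased walk: p = 7/8, q = 1/8, r = q/p = 1/7
Gambler's ruin: P(hit 3 before 0 | start at 2) = (1 - r^a)/(1 - r^N)
r^2 = 1/49; r^3 = 1/343
P = (1 - 1/49) / (1 - 1/343) = 48/49 / 342/343 = 56/57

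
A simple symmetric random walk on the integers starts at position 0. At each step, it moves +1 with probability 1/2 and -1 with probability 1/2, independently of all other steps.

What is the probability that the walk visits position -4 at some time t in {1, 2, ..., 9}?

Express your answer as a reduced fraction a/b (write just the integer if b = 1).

Answer: 23/128

Derivation:
Count via complement. Let g(t,s) = #length-t paths at position s with S_1..S_t all ≠ -4.
g(t,s) = g(t-1,s-1) + g(t-1,s+1) for s ≠ -4; g(t,-4) = 0.
t=0: g(0,0)=1
t=1: g(1,-1)=1 g(1,1)=1
t=2: g(2,-2)=1 g(2,0)=2 g(2,2)=1
t=3: g(3,-3)=1 g(3,-1)=3 g(3,1)=3 g(3,3)=1
t=4: g(4,-2)=4 g(4,0)=6 g(4,2)=4 g(4,4)=1
t=5: g(5,-3)=4 g(5,-1)=10 g(5,1)=10 g(5,3)=5 g(5,5)=1
t=6: g(6,-2)=14 g(6,0)=20 g(6,2)=15 g(6,4)=6 g(6,6)=1
t=7: g(7,-3)=14 g(7,-1)=34 g(7,1)=35 g(7,3)=21 g(7,5)=7 g(7,7)=1
t=8: g(8,-2)=48 g(8,0)=69 g(8,2)=56 g(8,4)=28 g(8,6)=8 g(8,8)=1
t=9: g(9,-3)=48 g(9,-1)=117 g(9,1)=125 g(9,3)=84 g(9,5)=36 g(9,7)=9 g(9,9)=1
Paths never hitting -4: Σ_s g(9,s) = 420
Paths hitting -4: 2^9 - 420 = 92
P = 92/512 = 23/128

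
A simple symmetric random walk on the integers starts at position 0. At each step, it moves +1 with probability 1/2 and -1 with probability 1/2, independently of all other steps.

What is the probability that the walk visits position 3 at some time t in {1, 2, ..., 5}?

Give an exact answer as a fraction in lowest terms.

Count via complement. Let g(t,s) = #length-t paths at position s with S_1..S_t all ≠ 3.
g(t,s) = g(t-1,s-1) + g(t-1,s+1) for s ≠ 3; g(t,3) = 0.
t=0: g(0,0)=1
t=1: g(1,-1)=1 g(1,1)=1
t=2: g(2,-2)=1 g(2,0)=2 g(2,2)=1
t=3: g(3,-3)=1 g(3,-1)=3 g(3,1)=3
t=4: g(4,-4)=1 g(4,-2)=4 g(4,0)=6 g(4,2)=3
t=5: g(5,-5)=1 g(5,-3)=5 g(5,-1)=10 g(5,1)=9
Paths never hitting 3: Σ_s g(5,s) = 25
Paths hitting 3: 2^5 - 25 = 7
P = 7/32 = 7/32

Answer: 7/32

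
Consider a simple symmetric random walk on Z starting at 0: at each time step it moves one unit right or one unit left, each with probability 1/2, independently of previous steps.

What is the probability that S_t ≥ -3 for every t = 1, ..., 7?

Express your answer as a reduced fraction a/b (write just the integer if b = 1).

Answer: 7/8

Derivation:
Let f(t,s) = #length-t paths at position s with S_1..S_t all ≥ -3.
f(t,s) = f(t-1,s-1) + f(t-1,s+1) for s ≥ -3; f(t,s) = 0 for s < -3.
t=0: f(0,0)=1
t=1: f(1,-1)=1 f(1,1)=1
t=2: f(2,-2)=1 f(2,0)=2 f(2,2)=1
t=3: f(3,-3)=1 f(3,-1)=3 f(3,1)=3 f(3,3)=1
t=4: f(4,-2)=4 f(4,0)=6 f(4,2)=4 f(4,4)=1
t=5: f(5,-3)=4 f(5,-1)=10 f(5,1)=10 f(5,3)=5 f(5,5)=1
t=6: f(6,-2)=14 f(6,0)=20 f(6,2)=15 f(6,4)=6 f(6,6)=1
t=7: f(7,-3)=14 f(7,-1)=34 f(7,1)=35 f(7,3)=21 f(7,5)=7 f(7,7)=1
Σ_s f(7,s) = 112
P = 112/128 = 7/8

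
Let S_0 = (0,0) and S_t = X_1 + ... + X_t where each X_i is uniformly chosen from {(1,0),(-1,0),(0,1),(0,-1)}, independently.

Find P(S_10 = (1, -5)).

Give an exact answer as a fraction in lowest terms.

Answer: 675/131072

Derivation:
Let h be the number of horizontal steps (so 10-h are vertical). To end at (1,-5) need (h+1)/2 right-steps and ((10-h)-5)/2 up-steps.
Sum over h with 1 ≤ h ≤ 5, h ≡ 1 (mod 2), 10-h ≡ 1 (mod 2):
h=1: C(10,1)·C(1,1)·C(9,2) = 10·1·36 = 360
h=3: C(10,3)·C(3,2)·C(7,1) = 120·3·7 = 2520
h=5: C(10,5)·C(5,3)·C(5,0) = 252·10·1 = 2520
Total favorable: 5400
Total paths: 4^10 = 1048576
P = 5400/1048576 = 675/131072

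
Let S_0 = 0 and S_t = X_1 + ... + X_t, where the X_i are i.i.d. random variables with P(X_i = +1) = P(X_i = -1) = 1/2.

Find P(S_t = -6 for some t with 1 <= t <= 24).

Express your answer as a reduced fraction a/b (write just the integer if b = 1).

Answer: 962689/4194304

Derivation:
Count via complement. Let g(t,s) = #length-t paths at position s with S_1..S_t all ≠ -6.
g(t,s) = g(t-1,s-1) + g(t-1,s+1) for s ≠ -6; g(t,-6) = 0.
t=0: g(0,0)=1
t=1: g(1,-1)=1 g(1,1)=1
t=2: g(2,-2)=1 g(2,0)=2 g(2,2)=1
t=3: g(3,-3)=1 g(3,-1)=3 g(3,1)=3 g(3,3)=1
t=4: g(4,-4)=1 g(4,-2)=4 g(4,0)=6 g(4,2)=4 g(4,4)=1
t=5: g(5,-5)=1 g(5,-3)=5 g(5,-1)=10 g(5,1)=10 g(5,3)=5 g(5,5)=1
t=6: g(6,-4)=6 g(6,-2)=15 g(6,0)=20 g(6,2)=15 g(6,4)=6 g(6,6)=1
t=7: g(7,-5)=6 g(7,-3)=21 g(7,-1)=35 g(7,1)=35 g(7,3)=21 g(7,5)=7 g(7,7)=1
t=8: g(8,-4)=27 g(8,-2)=56 g(8,0)=70 g(8,2)=56 g(8,4)=28 g(8,6)=8 g(8,8)=1
t=9: g(9,-5)=27 g(9,-3)=83 g(9,-1)=126 g(9,1)=126 g(9,3)=84 g(9,5)=36 g(9,7)=9 g(9,9)=1
t=10: g(10,-4)=110 g(10,-2)=209 g(10,0)=252 g(10,2)=210 g(10,4)=120 g(10,6)=45 g(10,8)=10 g(10,10)=1
t=11: g(11,-5)=110 g(11,-3)=319 g(11,-1)=461 g(11,1)=462 g(11,3)=330 g(11,5)=165 g(11,7)=55 g(11,9)=11 g(11,11)=1
t=12: g(12,-4)=429 g(12,-2)=780 g(12,0)=923 g(12,2)=792 g(12,4)=495 g(12,6)=220 g(12,8)=66 g(12,10)=12 g(12,12)=1
t=13: g(13,-5)=429 g(13,-3)=1209 g(13,-1)=1703 g(13,1)=1715 g(13,3)=1287 g(13,5)=715 g(13,7)=286 g(13,9)=78 g(13,11)=13 g(13,13)=1
t=14: g(14,-4)=1638 g(14,-2)=2912 g(14,0)=3418 g(14,2)=3002 g(14,4)=2002 g(14,6)=1001 g(14,8)=364 g(14,10)=91 g(14,12)=14 g(14,14)=1
t=15: g(15,-5)=1638 g(15,-3)=4550 g(15,-1)=6330 g(15,1)=6420 g(15,3)=5004 g(15,5)=3003 g(15,7)=1365 g(15,9)=455 g(15,11)=105 g(15,13)=15 g(15,15)=1
t=16: g(16,-4)=6188 g(16,-2)=10880 g(16,0)=12750 g(16,2)=11424 g(16,4)=8007 g(16,6)=4368 g(16,8)=1820 g(16,10)=560 g(16,12)=120 g(16,14)=16 g(16,16)=1
t=17: g(17,-5)=6188 g(17,-3)=17068 g(17,-1)=23630 g(17,1)=24174 g(17,3)=19431 g(17,5)=12375 g(17,7)=6188 g(17,9)=2380 g(17,11)=680 g(17,13)=136 g(17,15)=17 g(17,17)=1
t=18: g(18,-4)=23256 g(18,-2)=40698 g(18,0)=47804 g(18,2)=43605 g(18,4)=31806 g(18,6)=18563 g(18,8)=8568 g(18,10)=3060 g(18,12)=816 g(18,14)=153 g(18,16)=18 g(18,18)=1
t=19: g(19,-5)=23256 g(19,-3)=63954 g(19,-1)=88502 g(19,1)=91409 g(19,3)=75411 g(19,5)=50369 g(19,7)=27131 g(19,9)=11628 g(19,11)=3876 g(19,13)=969 g(19,15)=171 g(19,17)=19 g(19,19)=1
t=20: g(20,-4)=87210 g(20,-2)=152456 g(20,0)=179911 g(20,2)=166820 g(20,4)=125780 g(20,6)=77500 g(20,8)=38759 g(20,10)=15504 g(20,12)=4845 g(20,14)=1140 g(20,16)=190 g(20,18)=20 g(20,20)=1
t=21: g(21,-5)=87210 g(21,-3)=239666 g(21,-1)=332367 g(21,1)=346731 g(21,3)=292600 g(21,5)=203280 g(21,7)=116259 g(21,9)=54263 g(21,11)=20349 g(21,13)=5985 g(21,15)=1330 g(21,17)=210 g(21,19)=21 g(21,21)=1
t=22: g(22,-4)=326876 g(22,-2)=572033 g(22,0)=679098 g(22,2)=639331 g(22,4)=495880 g(22,6)=319539 g(22,8)=170522 g(22,10)=74612 g(22,12)=26334 g(22,14)=7315 g(22,16)=1540 g(22,18)=231 g(22,20)=22 g(22,22)=1
t=23: g(23,-5)=326876 g(23,-3)=898909 g(23,-1)=1251131 g(23,1)=1318429 g(23,3)=1135211 g(23,5)=815419 g(23,7)=490061 g(23,9)=245134 g(23,11)=100946 g(23,13)=33649 g(23,15)=8855 g(23,17)=1771 g(23,19)=253 g(23,21)=23 g(23,23)=1
t=24: g(24,-4)=1225785 g(24,-2)=2150040 g(24,0)=2569560 g(24,2)=2453640 g(24,4)=1950630 g(24,6)=1305480 g(24,8)=735195 g(24,10)=346080 g(24,12)=134595 g(24,14)=42504 g(24,16)=10626 g(24,18)=2024 g(24,20)=276 g(24,22)=24 g(24,24)=1
Paths never hitting -6: Σ_s g(24,s) = 12926460
Paths hitting -6: 2^24 - 12926460 = 3850756
P = 3850756/16777216 = 962689/4194304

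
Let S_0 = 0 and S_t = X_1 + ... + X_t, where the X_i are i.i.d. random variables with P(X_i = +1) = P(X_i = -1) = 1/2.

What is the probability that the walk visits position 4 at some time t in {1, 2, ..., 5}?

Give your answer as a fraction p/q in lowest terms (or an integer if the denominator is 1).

Answer: 1/16

Derivation:
Count via complement. Let g(t,s) = #length-t paths at position s with S_1..S_t all ≠ 4.
g(t,s) = g(t-1,s-1) + g(t-1,s+1) for s ≠ 4; g(t,4) = 0.
t=0: g(0,0)=1
t=1: g(1,-1)=1 g(1,1)=1
t=2: g(2,-2)=1 g(2,0)=2 g(2,2)=1
t=3: g(3,-3)=1 g(3,-1)=3 g(3,1)=3 g(3,3)=1
t=4: g(4,-4)=1 g(4,-2)=4 g(4,0)=6 g(4,2)=4
t=5: g(5,-5)=1 g(5,-3)=5 g(5,-1)=10 g(5,1)=10 g(5,3)=4
Paths never hitting 4: Σ_s g(5,s) = 30
Paths hitting 4: 2^5 - 30 = 2
P = 2/32 = 1/16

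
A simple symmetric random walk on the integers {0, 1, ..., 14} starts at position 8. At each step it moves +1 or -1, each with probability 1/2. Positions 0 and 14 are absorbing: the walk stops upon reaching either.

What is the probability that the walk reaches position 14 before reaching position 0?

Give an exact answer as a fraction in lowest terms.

Answer: 4/7

Derivation:
Symmetric walk (p = 1/2): the harmonic-function argument gives P(hit 14 before 0 | start at 8) = a/N.
P = 8/14 = 4/7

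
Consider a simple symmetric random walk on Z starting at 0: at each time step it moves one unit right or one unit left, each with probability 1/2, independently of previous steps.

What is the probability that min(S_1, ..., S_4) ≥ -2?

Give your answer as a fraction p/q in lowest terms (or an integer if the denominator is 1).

Answer: 7/8

Derivation:
Let f(t,s) = #length-t paths at position s with S_1..S_t all ≥ -2.
f(t,s) = f(t-1,s-1) + f(t-1,s+1) for s ≥ -2; f(t,s) = 0 for s < -2.
t=0: f(0,0)=1
t=1: f(1,-1)=1 f(1,1)=1
t=2: f(2,-2)=1 f(2,0)=2 f(2,2)=1
t=3: f(3,-1)=3 f(3,1)=3 f(3,3)=1
t=4: f(4,-2)=3 f(4,0)=6 f(4,2)=4 f(4,4)=1
Σ_s f(4,s) = 14
P = 14/16 = 7/8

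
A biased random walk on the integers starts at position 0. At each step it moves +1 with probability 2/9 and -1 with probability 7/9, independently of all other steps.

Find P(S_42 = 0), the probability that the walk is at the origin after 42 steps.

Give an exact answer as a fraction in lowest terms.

Answer: 210163787508811712424953219089694720/3990838394187339929534246675572349035227

Derivation:
To be at 0 after 42 steps: need exactly 21 steps of +1 and 21 of -1.
Number of such sequences: C(42,21) = 538257874440
Each has probability (2/9)^21 · (7/9)^21 = 1171355575953987221848064/11972515182562019788602740026717047105681
P = 538257874440 · 1171355575953987221848064/11972515182562019788602740026717047105681 = 210163787508811712424953219089694720/3990838394187339929534246675572349035227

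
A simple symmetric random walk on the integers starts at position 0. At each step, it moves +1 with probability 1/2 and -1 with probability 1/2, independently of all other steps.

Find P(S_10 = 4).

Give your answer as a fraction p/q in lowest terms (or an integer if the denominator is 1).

Answer: 15/128

Derivation:
To reach position 4 after 10 steps: need 7 steps of +1 and 3 of -1.
Favorable paths: C(10,7) = 120
Total paths: 2^10 = 1024
P = 120/1024 = 15/128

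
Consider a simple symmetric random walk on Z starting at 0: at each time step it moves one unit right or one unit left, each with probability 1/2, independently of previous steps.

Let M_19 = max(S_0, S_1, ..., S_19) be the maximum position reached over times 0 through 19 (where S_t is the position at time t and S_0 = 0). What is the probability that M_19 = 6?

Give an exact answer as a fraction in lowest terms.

Let M_19 = max(S_0,...,S_19). Use the reflection principle: for j ≥ 1, #{paths with M_19 ≥ j} = #{S_19 ≥ j} + #{S_19 ≥ j+1}.
By reflection, #{M_19 ≥ 6} = #{S_19 ≥ 6} + #{S_19 ≥ 7} = 43796 + 43796 = 87592.
#{M_19 ≥ 7} = #{S_19 ≥ 7} + #{S_19 ≥ 8} = 43796 + 16664 = 60460.
#{M_19 = 6} = 87592 - 60460 = 27132.
P(M_19 = 6) = 27132/524288 = 6783/131072

Answer: 6783/131072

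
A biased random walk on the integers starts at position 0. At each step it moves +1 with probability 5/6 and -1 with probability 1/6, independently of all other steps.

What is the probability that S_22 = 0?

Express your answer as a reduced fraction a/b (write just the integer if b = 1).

To be at 0 after 22 steps: need exactly 11 steps of +1 and 11 of -1.
Number of such sequences: C(22,11) = 705432
Each has probability (5/6)^11 · (1/6)^11 = 48828125/131621703842267136
P = 705432 · 48828125/131621703842267136 = 1435205078125/5484237660094464

Answer: 1435205078125/5484237660094464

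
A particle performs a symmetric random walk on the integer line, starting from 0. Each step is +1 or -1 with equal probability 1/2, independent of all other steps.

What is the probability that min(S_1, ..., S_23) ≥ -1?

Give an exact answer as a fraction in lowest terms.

Answer: 676039/2097152

Derivation:
Let f(t,s) = #length-t paths at position s with S_1..S_t all ≥ -1.
f(t,s) = f(t-1,s-1) + f(t-1,s+1) for s ≥ -1; f(t,s) = 0 for s < -1.
t=0: f(0,0)=1
t=1: f(1,-1)=1 f(1,1)=1
t=2: f(2,0)=2 f(2,2)=1
t=3: f(3,-1)=2 f(3,1)=3 f(3,3)=1
t=4: f(4,0)=5 f(4,2)=4 f(4,4)=1
t=5: f(5,-1)=5 f(5,1)=9 f(5,3)=5 f(5,5)=1
t=6: f(6,0)=14 f(6,2)=14 f(6,4)=6 f(6,6)=1
t=7: f(7,-1)=14 f(7,1)=28 f(7,3)=20 f(7,5)=7 f(7,7)=1
t=8: f(8,0)=42 f(8,2)=48 f(8,4)=27 f(8,6)=8 f(8,8)=1
t=9: f(9,-1)=42 f(9,1)=90 f(9,3)=75 f(9,5)=35 f(9,7)=9 f(9,9)=1
t=10: f(10,0)=132 f(10,2)=165 f(10,4)=110 f(10,6)=44 f(10,8)=10 f(10,10)=1
t=11: f(11,-1)=132 f(11,1)=297 f(11,3)=275 f(11,5)=154 f(11,7)=54 f(11,9)=11 f(11,11)=1
t=12: f(12,0)=429 f(12,2)=572 f(12,4)=429 f(12,6)=208 f(12,8)=65 f(12,10)=12 f(12,12)=1
t=13: f(13,-1)=429 f(13,1)=1001 f(13,3)=1001 f(13,5)=637 f(13,7)=273 f(13,9)=77 f(13,11)=13 f(13,13)=1
t=14: f(14,0)=1430 f(14,2)=2002 f(14,4)=1638 f(14,6)=910 f(14,8)=350 f(14,10)=90 f(14,12)=14 f(14,14)=1
t=15: f(15,-1)=1430 f(15,1)=3432 f(15,3)=3640 f(15,5)=2548 f(15,7)=1260 f(15,9)=440 f(15,11)=104 f(15,13)=15 f(15,15)=1
t=16: f(16,0)=4862 f(16,2)=7072 f(16,4)=6188 f(16,6)=3808 f(16,8)=1700 f(16,10)=544 f(16,12)=119 f(16,14)=16 f(16,16)=1
t=17: f(17,-1)=4862 f(17,1)=11934 f(17,3)=13260 f(17,5)=9996 f(17,7)=5508 f(17,9)=2244 f(17,11)=663 f(17,13)=135 f(17,15)=17 f(17,17)=1
t=18: f(18,0)=16796 f(18,2)=25194 f(18,4)=23256 f(18,6)=15504 f(18,8)=7752 f(18,10)=2907 f(18,12)=798 f(18,14)=152 f(18,16)=18 f(18,18)=1
t=19: f(19,-1)=16796 f(19,1)=41990 f(19,3)=48450 f(19,5)=38760 f(19,7)=23256 f(19,9)=10659 f(19,11)=3705 f(19,13)=950 f(19,15)=170 f(19,17)=19 f(19,19)=1
t=20: f(20,0)=58786 f(20,2)=90440 f(20,4)=87210 f(20,6)=62016 f(20,8)=33915 f(20,10)=14364 f(20,12)=4655 f(20,14)=1120 f(20,16)=189 f(20,18)=20 f(20,20)=1
t=21: f(21,-1)=58786 f(21,1)=149226 f(21,3)=177650 f(21,5)=149226 f(21,7)=95931 f(21,9)=48279 f(21,11)=19019 f(21,13)=5775 f(21,15)=1309 f(21,17)=209 f(21,19)=21 f(21,21)=1
t=22: f(22,0)=208012 f(22,2)=326876 f(22,4)=326876 f(22,6)=245157 f(22,8)=144210 f(22,10)=67298 f(22,12)=24794 f(22,14)=7084 f(22,16)=1518 f(22,18)=230 f(22,20)=22 f(22,22)=1
t=23: f(23,-1)=208012 f(23,1)=534888 f(23,3)=653752 f(23,5)=572033 f(23,7)=389367 f(23,9)=211508 f(23,11)=92092 f(23,13)=31878 f(23,15)=8602 f(23,17)=1748 f(23,19)=252 f(23,21)=23 f(23,23)=1
Σ_s f(23,s) = 2704156
P = 2704156/8388608 = 676039/2097152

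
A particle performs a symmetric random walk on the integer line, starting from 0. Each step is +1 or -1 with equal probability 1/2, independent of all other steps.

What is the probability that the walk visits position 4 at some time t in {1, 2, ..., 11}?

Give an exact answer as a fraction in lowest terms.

Answer: 29/128

Derivation:
Count via complement. Let g(t,s) = #length-t paths at position s with S_1..S_t all ≠ 4.
g(t,s) = g(t-1,s-1) + g(t-1,s+1) for s ≠ 4; g(t,4) = 0.
t=0: g(0,0)=1
t=1: g(1,-1)=1 g(1,1)=1
t=2: g(2,-2)=1 g(2,0)=2 g(2,2)=1
t=3: g(3,-3)=1 g(3,-1)=3 g(3,1)=3 g(3,3)=1
t=4: g(4,-4)=1 g(4,-2)=4 g(4,0)=6 g(4,2)=4
t=5: g(5,-5)=1 g(5,-3)=5 g(5,-1)=10 g(5,1)=10 g(5,3)=4
t=6: g(6,-6)=1 g(6,-4)=6 g(6,-2)=15 g(6,0)=20 g(6,2)=14
t=7: g(7,-7)=1 g(7,-5)=7 g(7,-3)=21 g(7,-1)=35 g(7,1)=34 g(7,3)=14
t=8: g(8,-8)=1 g(8,-6)=8 g(8,-4)=28 g(8,-2)=56 g(8,0)=69 g(8,2)=48
t=9: g(9,-9)=1 g(9,-7)=9 g(9,-5)=36 g(9,-3)=84 g(9,-1)=125 g(9,1)=117 g(9,3)=48
t=10: g(10,-10)=1 g(10,-8)=10 g(10,-6)=45 g(10,-4)=120 g(10,-2)=209 g(10,0)=242 g(10,2)=165
t=11: g(11,-11)=1 g(11,-9)=11 g(11,-7)=55 g(11,-5)=165 g(11,-3)=329 g(11,-1)=451 g(11,1)=407 g(11,3)=165
Paths never hitting 4: Σ_s g(11,s) = 1584
Paths hitting 4: 2^11 - 1584 = 464
P = 464/2048 = 29/128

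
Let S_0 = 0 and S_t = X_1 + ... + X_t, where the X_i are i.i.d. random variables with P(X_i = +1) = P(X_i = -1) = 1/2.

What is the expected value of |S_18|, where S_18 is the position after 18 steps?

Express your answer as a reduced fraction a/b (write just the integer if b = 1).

S_18 takes values m ≡ 0 (mod 2) with |m| ≤ 18; P(S_18=m) = C(18,(18+m)/2)/2^18.
Total paths: 2^18 = 262144
Distribution: P(S=-18)=1/262144, P(S=-16)=18/262144, P(S=-14)=153/262144, P(S=-12)=816/262144, P(S=-10)=3060/262144, P(S=-8)=8568/262144, P(S=-6)=18564/262144, P(S=-4)=31824/262144, P(S=-2)=43758/262144, P(S=0)=48620/262144, P(S=2)=43758/262144, P(S=4)=31824/262144, P(S=6)=18564/262144, P(S=8)=8568/262144, P(S=10)=3060/262144, P(S=12)=816/262144, P(S=14)=153/262144, P(S=16)=18/262144, P(S=18)=1/262144
E[|S_18|] = Σ_m |m|·P(S_18=m) = 875160/262144 = 109395/32768

Answer: 109395/32768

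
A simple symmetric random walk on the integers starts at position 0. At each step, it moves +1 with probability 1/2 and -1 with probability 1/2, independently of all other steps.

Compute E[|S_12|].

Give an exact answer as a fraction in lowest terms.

S_12 takes values m ≡ 0 (mod 2) with |m| ≤ 12; P(S_12=m) = C(12,(12+m)/2)/2^12.
Total paths: 2^12 = 4096
Distribution: P(S=-12)=1/4096, P(S=-10)=12/4096, P(S=-8)=66/4096, P(S=-6)=220/4096, P(S=-4)=495/4096, P(S=-2)=792/4096, P(S=0)=924/4096, P(S=2)=792/4096, P(S=4)=495/4096, P(S=6)=220/4096, P(S=8)=66/4096, P(S=10)=12/4096, P(S=12)=1/4096
E[|S_12|] = Σ_m |m|·P(S_12=m) = 11088/4096 = 693/256

Answer: 693/256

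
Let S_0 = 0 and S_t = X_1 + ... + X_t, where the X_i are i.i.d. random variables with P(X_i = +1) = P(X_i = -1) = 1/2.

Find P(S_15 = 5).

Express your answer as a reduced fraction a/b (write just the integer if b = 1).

To reach position 5 after 15 steps: need 10 steps of +1 and 5 of -1.
Favorable paths: C(15,10) = 3003
Total paths: 2^15 = 32768
P = 3003/32768 = 3003/32768

Answer: 3003/32768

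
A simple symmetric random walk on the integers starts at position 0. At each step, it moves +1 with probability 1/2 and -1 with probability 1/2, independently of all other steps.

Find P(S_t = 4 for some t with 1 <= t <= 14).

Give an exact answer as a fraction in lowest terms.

Count via complement. Let g(t,s) = #length-t paths at position s with S_1..S_t all ≠ 4.
g(t,s) = g(t-1,s-1) + g(t-1,s+1) for s ≠ 4; g(t,4) = 0.
t=0: g(0,0)=1
t=1: g(1,-1)=1 g(1,1)=1
t=2: g(2,-2)=1 g(2,0)=2 g(2,2)=1
t=3: g(3,-3)=1 g(3,-1)=3 g(3,1)=3 g(3,3)=1
t=4: g(4,-4)=1 g(4,-2)=4 g(4,0)=6 g(4,2)=4
t=5: g(5,-5)=1 g(5,-3)=5 g(5,-1)=10 g(5,1)=10 g(5,3)=4
t=6: g(6,-6)=1 g(6,-4)=6 g(6,-2)=15 g(6,0)=20 g(6,2)=14
t=7: g(7,-7)=1 g(7,-5)=7 g(7,-3)=21 g(7,-1)=35 g(7,1)=34 g(7,3)=14
t=8: g(8,-8)=1 g(8,-6)=8 g(8,-4)=28 g(8,-2)=56 g(8,0)=69 g(8,2)=48
t=9: g(9,-9)=1 g(9,-7)=9 g(9,-5)=36 g(9,-3)=84 g(9,-1)=125 g(9,1)=117 g(9,3)=48
t=10: g(10,-10)=1 g(10,-8)=10 g(10,-6)=45 g(10,-4)=120 g(10,-2)=209 g(10,0)=242 g(10,2)=165
t=11: g(11,-11)=1 g(11,-9)=11 g(11,-7)=55 g(11,-5)=165 g(11,-3)=329 g(11,-1)=451 g(11,1)=407 g(11,3)=165
t=12: g(12,-12)=1 g(12,-10)=12 g(12,-8)=66 g(12,-6)=220 g(12,-4)=494 g(12,-2)=780 g(12,0)=858 g(12,2)=572
t=13: g(13,-13)=1 g(13,-11)=13 g(13,-9)=78 g(13,-7)=286 g(13,-5)=714 g(13,-3)=1274 g(13,-1)=1638 g(13,1)=1430 g(13,3)=572
t=14: g(14,-14)=1 g(14,-12)=14 g(14,-10)=91 g(14,-8)=364 g(14,-6)=1000 g(14,-4)=1988 g(14,-2)=2912 g(14,0)=3068 g(14,2)=2002
Paths never hitting 4: Σ_s g(14,s) = 11440
Paths hitting 4: 2^14 - 11440 = 4944
P = 4944/16384 = 309/1024

Answer: 309/1024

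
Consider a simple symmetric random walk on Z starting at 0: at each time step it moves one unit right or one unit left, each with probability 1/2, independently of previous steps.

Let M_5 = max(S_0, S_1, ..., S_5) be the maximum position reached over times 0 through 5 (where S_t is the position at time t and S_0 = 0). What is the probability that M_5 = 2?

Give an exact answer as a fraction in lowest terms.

Let M_5 = max(S_0,...,S_5). Use the reflection principle: for j ≥ 1, #{paths with M_5 ≥ j} = #{S_5 ≥ j} + #{S_5 ≥ j+1}.
By reflection, #{M_5 ≥ 2} = #{S_5 ≥ 2} + #{S_5 ≥ 3} = 6 + 6 = 12.
#{M_5 ≥ 3} = #{S_5 ≥ 3} + #{S_5 ≥ 4} = 6 + 1 = 7.
#{M_5 = 2} = 12 - 7 = 5.
P(M_5 = 2) = 5/32 = 5/32

Answer: 5/32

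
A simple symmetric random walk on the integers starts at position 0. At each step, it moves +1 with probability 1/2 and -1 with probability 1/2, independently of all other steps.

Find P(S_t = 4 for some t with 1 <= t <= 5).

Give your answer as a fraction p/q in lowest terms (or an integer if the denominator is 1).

Answer: 1/16

Derivation:
Count via complement. Let g(t,s) = #length-t paths at position s with S_1..S_t all ≠ 4.
g(t,s) = g(t-1,s-1) + g(t-1,s+1) for s ≠ 4; g(t,4) = 0.
t=0: g(0,0)=1
t=1: g(1,-1)=1 g(1,1)=1
t=2: g(2,-2)=1 g(2,0)=2 g(2,2)=1
t=3: g(3,-3)=1 g(3,-1)=3 g(3,1)=3 g(3,3)=1
t=4: g(4,-4)=1 g(4,-2)=4 g(4,0)=6 g(4,2)=4
t=5: g(5,-5)=1 g(5,-3)=5 g(5,-1)=10 g(5,1)=10 g(5,3)=4
Paths never hitting 4: Σ_s g(5,s) = 30
Paths hitting 4: 2^5 - 30 = 2
P = 2/32 = 1/16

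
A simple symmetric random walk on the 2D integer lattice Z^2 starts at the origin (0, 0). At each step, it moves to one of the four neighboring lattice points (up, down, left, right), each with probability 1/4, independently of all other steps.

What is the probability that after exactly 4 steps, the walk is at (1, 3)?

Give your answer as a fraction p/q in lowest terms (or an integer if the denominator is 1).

Answer: 1/64

Derivation:
Let h be the number of horizontal steps (so 4-h are vertical). To end at (1,3) need (h+1)/2 right-steps and ((4-h)+3)/2 up-steps.
Sum over h with 1 ≤ h ≤ 1, h ≡ 1 (mod 2), 4-h ≡ 1 (mod 2):
h=1: C(4,1)·C(1,1)·C(3,3) = 4·1·1 = 4
Total favorable: 4
Total paths: 4^4 = 256
P = 4/256 = 1/64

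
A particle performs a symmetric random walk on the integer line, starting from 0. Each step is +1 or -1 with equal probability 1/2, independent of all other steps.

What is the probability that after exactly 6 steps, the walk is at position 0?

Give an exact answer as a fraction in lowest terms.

Answer: 5/16

Derivation:
To reach position 0 after 6 steps: need 3 steps of +1 and 3 of -1.
Favorable paths: C(6,3) = 20
Total paths: 2^6 = 64
P = 20/64 = 5/16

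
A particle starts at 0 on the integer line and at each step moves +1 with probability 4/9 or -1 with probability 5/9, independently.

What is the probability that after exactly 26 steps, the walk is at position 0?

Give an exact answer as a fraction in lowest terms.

To be at 0 after 26 steps: need exactly 13 steps of +1 and 13 of -1.
Number of such sequences: C(26,13) = 10400600
Each has probability (4/9)^13 · (5/9)^13 = 81920000000000000/6461081889226673298932241
P = 10400600 · 81920000000000000/6461081889226673298932241 = 852017152000000000000000/6461081889226673298932241

Answer: 852017152000000000000000/6461081889226673298932241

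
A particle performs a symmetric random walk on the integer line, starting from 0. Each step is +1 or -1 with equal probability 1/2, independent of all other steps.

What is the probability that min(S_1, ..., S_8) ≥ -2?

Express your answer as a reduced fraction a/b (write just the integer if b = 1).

Answer: 91/128

Derivation:
Let f(t,s) = #length-t paths at position s with S_1..S_t all ≥ -2.
f(t,s) = f(t-1,s-1) + f(t-1,s+1) for s ≥ -2; f(t,s) = 0 for s < -2.
t=0: f(0,0)=1
t=1: f(1,-1)=1 f(1,1)=1
t=2: f(2,-2)=1 f(2,0)=2 f(2,2)=1
t=3: f(3,-1)=3 f(3,1)=3 f(3,3)=1
t=4: f(4,-2)=3 f(4,0)=6 f(4,2)=4 f(4,4)=1
t=5: f(5,-1)=9 f(5,1)=10 f(5,3)=5 f(5,5)=1
t=6: f(6,-2)=9 f(6,0)=19 f(6,2)=15 f(6,4)=6 f(6,6)=1
t=7: f(7,-1)=28 f(7,1)=34 f(7,3)=21 f(7,5)=7 f(7,7)=1
t=8: f(8,-2)=28 f(8,0)=62 f(8,2)=55 f(8,4)=28 f(8,6)=8 f(8,8)=1
Σ_s f(8,s) = 182
P = 182/256 = 91/128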